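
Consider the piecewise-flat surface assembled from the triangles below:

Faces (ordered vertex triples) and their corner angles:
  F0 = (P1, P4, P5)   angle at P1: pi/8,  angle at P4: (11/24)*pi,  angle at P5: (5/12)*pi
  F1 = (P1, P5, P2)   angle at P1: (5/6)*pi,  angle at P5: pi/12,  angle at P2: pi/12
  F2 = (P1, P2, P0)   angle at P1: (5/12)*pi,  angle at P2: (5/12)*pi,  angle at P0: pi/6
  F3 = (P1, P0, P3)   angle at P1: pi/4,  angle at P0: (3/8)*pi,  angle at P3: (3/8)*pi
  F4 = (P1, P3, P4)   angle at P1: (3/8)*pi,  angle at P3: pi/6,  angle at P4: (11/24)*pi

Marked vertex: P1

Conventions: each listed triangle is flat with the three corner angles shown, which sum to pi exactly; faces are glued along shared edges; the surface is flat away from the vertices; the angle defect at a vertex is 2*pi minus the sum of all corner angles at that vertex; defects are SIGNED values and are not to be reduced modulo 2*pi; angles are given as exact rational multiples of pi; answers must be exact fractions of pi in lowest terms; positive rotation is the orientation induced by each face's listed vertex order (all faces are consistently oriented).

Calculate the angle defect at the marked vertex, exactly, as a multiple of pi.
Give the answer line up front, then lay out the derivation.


Answer: defect(P1) = 0

Sum of corner angles at P1: 2*pi
defect = 2*pi - 2*pi


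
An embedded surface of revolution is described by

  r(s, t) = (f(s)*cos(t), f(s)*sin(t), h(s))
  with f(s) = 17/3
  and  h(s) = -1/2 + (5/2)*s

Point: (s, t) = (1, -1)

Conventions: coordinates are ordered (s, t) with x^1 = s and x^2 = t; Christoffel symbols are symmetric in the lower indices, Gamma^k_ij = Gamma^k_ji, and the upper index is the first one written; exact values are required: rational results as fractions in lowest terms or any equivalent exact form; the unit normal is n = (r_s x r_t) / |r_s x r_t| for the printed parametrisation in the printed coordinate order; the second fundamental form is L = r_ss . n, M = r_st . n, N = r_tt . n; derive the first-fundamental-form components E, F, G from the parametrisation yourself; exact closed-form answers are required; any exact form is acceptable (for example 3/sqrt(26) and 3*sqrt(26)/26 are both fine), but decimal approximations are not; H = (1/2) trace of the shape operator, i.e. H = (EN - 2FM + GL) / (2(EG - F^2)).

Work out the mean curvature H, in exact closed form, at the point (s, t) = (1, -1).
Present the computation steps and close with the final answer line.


f = 17/3, f' = 0, f'' = 0, h' = 5/2, h'' = 0
E = 25/4, F = 0, G = 289/9; answer radicand W^2 = 25/4
unnormalised second-form numerators: l = 0, m = 0, n = 85/6; L = l/sqrt(25/4), and similarly M = m/sqrt(W^2), N = n/sqrt(W^2)
H = (E*n - 2*F*m + G*l) / (2*(EG - F^2)*sqrt(W^2)); E*n - 2*F*m + G*l = 2125/24, EG - F^2 = 7225/36, so H = (15/68)/sqrt(25/4)

Answer: H = 3/34


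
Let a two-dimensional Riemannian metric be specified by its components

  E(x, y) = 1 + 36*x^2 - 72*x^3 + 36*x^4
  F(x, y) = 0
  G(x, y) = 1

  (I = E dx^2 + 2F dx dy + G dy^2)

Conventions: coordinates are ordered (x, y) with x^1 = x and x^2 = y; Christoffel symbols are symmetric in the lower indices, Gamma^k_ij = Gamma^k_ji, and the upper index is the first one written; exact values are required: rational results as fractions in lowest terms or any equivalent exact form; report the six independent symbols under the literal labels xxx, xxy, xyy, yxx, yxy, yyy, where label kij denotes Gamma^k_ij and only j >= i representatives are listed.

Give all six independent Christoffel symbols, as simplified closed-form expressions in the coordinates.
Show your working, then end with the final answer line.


E = 1 + 36*x^2 - 72*x^3 + 36*x^4; F = 0; G = 1
Gamma^k_ij = (1/2) g^{kl} (d_i g_jl + d_j g_il - d_l g_ij), with g^inv = (1/(EG-F^2)) [[G, -F], [-F, E]]
first partials: E_x = 72*x - 216*x^2 + 144*x^3, E_y = 0, F_x = 0, F_y = 0, G_x = 0, G_y = 0
D = EG - F^2 = 1 + 36*x^2 - 72*x^3 + 36*x^4
expanded: Gamma^x_xx = (G E_x - 2F F_x + F E_y)/(2D), Gamma^x_xy = (G E_y - F G_x)/(2D), Gamma^x_yy = (2G F_y - G G_x - F G_y)/(2D), Gamma^y_xx = (2E F_x - E E_y - F E_x)/(2D), Gamma^y_xy = (E G_x - F E_y)/(2D), Gamma^y_yy = (E G_y - 2F F_y + F G_x)/(2D); substitute and cancel common factors

Answer: Gamma_xxx = (72*x^3 - 108*x^2 + 36*x)/(36*x^4 - 72*x^3 + 36*x^2 + 1), Gamma_xxy = 0, Gamma_xyy = 0, Gamma_yxx = 0, Gamma_yxy = 0, Gamma_yyy = 0


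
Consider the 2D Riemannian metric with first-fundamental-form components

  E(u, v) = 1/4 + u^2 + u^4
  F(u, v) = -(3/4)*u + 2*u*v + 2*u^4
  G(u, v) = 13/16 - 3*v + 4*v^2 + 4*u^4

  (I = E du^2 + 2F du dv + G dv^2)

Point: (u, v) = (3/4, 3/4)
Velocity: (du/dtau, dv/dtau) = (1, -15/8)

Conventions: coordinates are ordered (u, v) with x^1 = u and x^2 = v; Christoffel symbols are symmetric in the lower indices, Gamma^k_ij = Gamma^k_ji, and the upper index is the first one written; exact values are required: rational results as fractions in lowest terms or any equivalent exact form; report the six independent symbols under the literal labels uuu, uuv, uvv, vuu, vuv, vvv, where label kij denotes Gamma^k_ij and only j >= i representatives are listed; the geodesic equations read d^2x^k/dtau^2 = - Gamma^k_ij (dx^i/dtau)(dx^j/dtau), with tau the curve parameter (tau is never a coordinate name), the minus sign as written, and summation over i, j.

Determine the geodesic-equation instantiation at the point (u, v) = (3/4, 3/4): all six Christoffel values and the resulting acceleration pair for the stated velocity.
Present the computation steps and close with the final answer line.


E = 289/256, F = 153/128, G = 133/64 at the point
E_u = 51/16, E_v = 0, F_u = 33/8, F_v = 3/2, G_u = 27/4, G_v = 3
EG - F^2 = 3757/4096;  g^inv = (4096/3757) * [[133/64, -153/128], [-153/128, 289/256]]
first-kind symbols [ij,l] = (1/2)(d_i g_jl + d_j g_il - d_l g_ij): [uu,u] = E_u/2 = 51/32, [uu,v] = F_u - E_v/2 = 33/8, [uv,u] = E_v/2 = 0, [uv,v] = G_u/2 = 27/8, [vv,u] = F_v - G_u/2 = -15/8, [vv,v] = G_v/2 = 3/2
Gamma^u_ij = (G*[ij,u] - F*[ij,v])/(EG - F^2), Gamma^v_ij = (E*[ij,v] - F*[ij,u])/(EG - F^2)
Gamma_uuu = -30/17, Gamma_uuv = -972/221, Gamma_uvv = -23304/3757, Gamma_vuu = 3, Gamma_vuv = 54/13, Gamma_vvv = 948/221
d^2u/dtau^2 = -(Gamma_uuu*(1)^2 + 2*Gamma_uuv*(1)*(-15/8) + Gamma_uvv*(-15/8)^2) = 16365/2312
d^2v/dtau^2 = -(Gamma_vuu*(1)^2 + 2*Gamma_vuv*(1)*(-15/8) + Gamma_vvv*(-15/8)^2) = -681/272

Answer: Gamma_uuu = -30/17, Gamma_uuv = -972/221, Gamma_uvv = -23304/3757, Gamma_vuu = 3, Gamma_vuv = 54/13, Gamma_vvv = 948/221; accelerations (d^2u/dtau^2, d^2v/dtau^2) = (16365/2312, -681/272)


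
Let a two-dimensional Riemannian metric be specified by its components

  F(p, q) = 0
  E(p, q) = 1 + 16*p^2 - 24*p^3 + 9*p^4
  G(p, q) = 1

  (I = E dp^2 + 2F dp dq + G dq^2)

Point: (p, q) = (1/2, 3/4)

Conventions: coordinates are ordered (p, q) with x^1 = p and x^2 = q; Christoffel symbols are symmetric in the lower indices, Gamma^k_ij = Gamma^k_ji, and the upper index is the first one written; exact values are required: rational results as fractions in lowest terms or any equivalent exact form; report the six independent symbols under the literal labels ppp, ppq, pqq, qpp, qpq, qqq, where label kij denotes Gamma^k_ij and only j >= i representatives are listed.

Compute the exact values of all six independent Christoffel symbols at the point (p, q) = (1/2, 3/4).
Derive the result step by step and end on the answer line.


E = 41/16, F = 0, G = 1 at the point
E_p = 5/2, E_q = 0, F_p = 0, F_q = 0, G_p = 0, G_q = 0
EG - F^2 = 41/16;  g^inv = (16/41) * [[1, 0], [0, 41/16]]
first-kind symbols [ij,l] = (1/2)(d_i g_jl + d_j g_il - d_l g_ij): [pp,p] = E_p/2 = 5/4, [pp,q] = F_p - E_q/2 = 0, [pq,p] = E_q/2 = 0, [pq,q] = G_p/2 = 0, [qq,p] = F_q - G_p/2 = 0, [qq,q] = G_q/2 = 0
Gamma^p_ij = (G*[ij,p] - F*[ij,q])/(EG - F^2), Gamma^q_ij = (E*[ij,q] - F*[ij,p])/(EG - F^2)

Answer: Gamma_ppp = 20/41, Gamma_ppq = 0, Gamma_pqq = 0, Gamma_qpp = 0, Gamma_qpq = 0, Gamma_qqq = 0


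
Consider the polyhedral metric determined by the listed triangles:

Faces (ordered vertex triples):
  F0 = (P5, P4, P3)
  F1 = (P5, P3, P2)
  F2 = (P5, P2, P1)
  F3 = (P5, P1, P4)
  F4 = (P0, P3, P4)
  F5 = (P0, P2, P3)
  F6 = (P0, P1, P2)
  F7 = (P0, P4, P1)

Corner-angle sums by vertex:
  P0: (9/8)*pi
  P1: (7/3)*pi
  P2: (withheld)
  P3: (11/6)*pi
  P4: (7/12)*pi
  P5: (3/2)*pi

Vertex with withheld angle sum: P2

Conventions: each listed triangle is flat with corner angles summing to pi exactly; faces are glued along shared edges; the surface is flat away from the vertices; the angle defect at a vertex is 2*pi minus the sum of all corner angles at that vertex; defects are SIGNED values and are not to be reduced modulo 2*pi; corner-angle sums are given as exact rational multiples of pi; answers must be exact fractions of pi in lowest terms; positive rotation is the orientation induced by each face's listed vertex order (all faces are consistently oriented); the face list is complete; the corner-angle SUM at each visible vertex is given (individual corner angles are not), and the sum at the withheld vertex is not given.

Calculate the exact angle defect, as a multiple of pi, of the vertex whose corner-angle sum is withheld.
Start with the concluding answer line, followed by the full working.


Answer: defect(P2) = (11/8)*pi

V = 6, E = 12, F = 8; chi = V - E + F = 2
Gauss-Bonnet: total defect = 2*pi*chi = 4*pi; visible defects sum to (21/8)*pi


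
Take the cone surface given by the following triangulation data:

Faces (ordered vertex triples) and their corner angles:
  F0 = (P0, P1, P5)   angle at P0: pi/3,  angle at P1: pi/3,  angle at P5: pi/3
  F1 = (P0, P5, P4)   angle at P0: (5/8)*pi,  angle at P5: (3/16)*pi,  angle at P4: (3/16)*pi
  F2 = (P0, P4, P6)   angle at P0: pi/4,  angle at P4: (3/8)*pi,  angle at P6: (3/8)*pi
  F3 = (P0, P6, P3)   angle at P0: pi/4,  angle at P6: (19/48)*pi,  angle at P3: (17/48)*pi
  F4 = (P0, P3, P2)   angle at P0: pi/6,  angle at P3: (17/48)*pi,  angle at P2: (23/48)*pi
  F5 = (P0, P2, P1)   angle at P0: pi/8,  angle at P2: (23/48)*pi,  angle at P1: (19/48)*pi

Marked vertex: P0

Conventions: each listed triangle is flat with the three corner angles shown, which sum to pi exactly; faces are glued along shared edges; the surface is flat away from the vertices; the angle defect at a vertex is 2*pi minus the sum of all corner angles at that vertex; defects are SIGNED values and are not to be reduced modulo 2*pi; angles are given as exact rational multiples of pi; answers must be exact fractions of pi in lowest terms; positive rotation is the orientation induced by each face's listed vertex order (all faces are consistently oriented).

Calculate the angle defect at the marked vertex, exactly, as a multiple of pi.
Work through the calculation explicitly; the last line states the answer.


Sum of corner angles at P0: (7/4)*pi
defect = 2*pi - (7/4)*pi

Answer: defect(P0) = pi/4


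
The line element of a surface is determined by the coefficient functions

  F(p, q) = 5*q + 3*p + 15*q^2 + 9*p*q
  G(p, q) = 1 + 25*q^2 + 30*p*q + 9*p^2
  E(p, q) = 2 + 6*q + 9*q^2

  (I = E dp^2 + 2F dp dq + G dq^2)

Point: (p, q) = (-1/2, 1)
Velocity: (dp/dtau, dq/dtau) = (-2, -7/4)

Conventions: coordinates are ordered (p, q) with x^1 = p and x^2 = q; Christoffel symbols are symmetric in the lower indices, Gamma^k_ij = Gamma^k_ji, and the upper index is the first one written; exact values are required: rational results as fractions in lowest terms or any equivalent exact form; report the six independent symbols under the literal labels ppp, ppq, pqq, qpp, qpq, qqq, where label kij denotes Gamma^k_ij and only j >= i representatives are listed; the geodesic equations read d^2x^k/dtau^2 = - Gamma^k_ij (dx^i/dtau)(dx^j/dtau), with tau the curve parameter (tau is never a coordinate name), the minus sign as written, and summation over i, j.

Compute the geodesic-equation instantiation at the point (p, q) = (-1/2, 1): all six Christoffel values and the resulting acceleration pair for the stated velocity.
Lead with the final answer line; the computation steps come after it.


Answer: Gamma_ppp = 0, Gamma_ppq = 16/39, Gamma_pqq = 80/117, Gamma_qpp = 0, Gamma_qpq = 14/39, Gamma_qqq = 70/117; accelerations (d^2p/dtau^2, d^2q/dtau^2) = (-581/117, -4067/936)

E = 17, F = 14, G = 53/4 at the point
E_p = 0, E_q = 24, F_p = 12, F_q = 61/2, G_p = 21, G_q = 35
EG - F^2 = 117/4;  g^inv = (4/117) * [[53/4, -14], [-14, 17]]
first-kind symbols [ij,l] = (1/2)(d_i g_jl + d_j g_il - d_l g_ij): [pp,p] = E_p/2 = 0, [pp,q] = F_p - E_q/2 = 0, [pq,p] = E_q/2 = 12, [pq,q] = G_p/2 = 21/2, [qq,p] = F_q - G_p/2 = 20, [qq,q] = G_q/2 = 35/2
Gamma^p_ij = (G*[ij,p] - F*[ij,q])/(EG - F^2), Gamma^q_ij = (E*[ij,q] - F*[ij,p])/(EG - F^2)
Gamma_ppp = 0, Gamma_ppq = 16/39, Gamma_pqq = 80/117, Gamma_qpp = 0, Gamma_qpq = 14/39, Gamma_qqq = 70/117
d^2p/dtau^2 = -(Gamma_ppp*(-2)^2 + 2*Gamma_ppq*(-2)*(-7/4) + Gamma_pqq*(-7/4)^2) = -581/117
d^2q/dtau^2 = -(Gamma_qpp*(-2)^2 + 2*Gamma_qpq*(-2)*(-7/4) + Gamma_qqq*(-7/4)^2) = -4067/936


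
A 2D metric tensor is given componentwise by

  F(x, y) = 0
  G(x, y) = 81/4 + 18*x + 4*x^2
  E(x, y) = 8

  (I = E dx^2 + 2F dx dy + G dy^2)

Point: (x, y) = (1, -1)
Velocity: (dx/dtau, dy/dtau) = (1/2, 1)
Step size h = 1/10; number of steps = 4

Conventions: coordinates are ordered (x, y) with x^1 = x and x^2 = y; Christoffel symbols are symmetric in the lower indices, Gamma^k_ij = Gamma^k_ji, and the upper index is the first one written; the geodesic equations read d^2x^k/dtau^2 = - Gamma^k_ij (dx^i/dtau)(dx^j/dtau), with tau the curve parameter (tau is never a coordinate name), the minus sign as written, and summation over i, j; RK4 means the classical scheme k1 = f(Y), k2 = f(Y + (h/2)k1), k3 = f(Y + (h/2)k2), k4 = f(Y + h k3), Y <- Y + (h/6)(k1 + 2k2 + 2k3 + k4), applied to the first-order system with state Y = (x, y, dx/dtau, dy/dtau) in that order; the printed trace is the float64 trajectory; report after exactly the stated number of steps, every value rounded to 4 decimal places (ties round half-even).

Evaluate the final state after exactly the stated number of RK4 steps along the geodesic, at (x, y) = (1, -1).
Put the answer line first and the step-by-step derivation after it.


Answer: x = 1.3204, y = -0.6317, dx/dtau = 1.0748, dy/dtau = 0.8286

f(Y) = (dx/dtau, dy/dtau, -Gamma^x_ij Y'^i Y'^j, -Gamma^y_ij Y'^i Y'^j) with the Gammas evaluated at the stage position; h = 0.100000; intermediate values shown to 6 dp
step 0: x = 1.0000, y = -1.0000, dx/dtau = 0.5000, dy/dtau = 1.0000
step 1:
  k1: at (x, y) = (1.000000, -1.000000), (dx/dtau, dy/dtau) = (0.500000, 1.000000); Gamma_xxx = 0.000000, Gamma_xxy = 0.000000, Gamma_xyy = -1.625000, Gamma_yxx = 0.000000, Gamma_yxy = 0.307692, Gamma_yyy = 0.000000; k1 = (0.500000, 1.000000, 1.625000, -0.307692)
  k2: at (x, y) = (1.025000, -0.950000), (dx/dtau, dy/dtau) = (0.581250, 0.984615); Gamma_xxx = 0.000000, Gamma_xxy = 0.000000, Gamma_xyy = -1.637500, Gamma_yxx = 0.000000, Gamma_yxy = 0.305344, Gamma_yyy = 0.000000; k2 = (0.581250, 0.984615, 1.587503, -0.349501)
  k3: at (x, y) = (1.029062, -0.950769), (dx/dtau, dy/dtau) = (0.579375, 0.982525); Gamma_xxx = 0.000000, Gamma_xxy = 0.000000, Gamma_xyy = -1.639531, Gamma_yxx = 0.000000, Gamma_yxy = 0.304965, Gamma_yyy = 0.000000; k3 = (0.579375, 0.982525, 1.582730, -0.347203)
  k4: at (x, y) = (1.057938, -0.901748), (dx/dtau, dy/dtau) = (0.658273, 0.965280); Gamma_xxx = 0.000000, Gamma_xxy = 0.000000, Gamma_xyy = -1.653969, Gamma_yxx = 0.000000, Gamma_yxy = 0.302303, Gamma_yyy = 0.000000; k4 = (0.658273, 0.965280, 1.541110, -0.384177)
  Y <- Y + (h/6)(k1 + 2k2 + 2k3 + k4): x = 1.0580, y = -0.9017, dx/dtau = 0.6584, dy/dtau = 0.9652
step 2:
  k1: at (x, y) = (1.057992, -0.901674), (dx/dtau, dy/dtau) = (0.658443, 0.965245); Gamma_xxx = 0.000000, Gamma_xxy = 0.000000, Gamma_xyy = -1.653996, Gamma_yxx = 0.000000, Gamma_yxy = 0.302298, Gamma_yyy = 0.000000; k1 = (0.658443, 0.965245, 1.541026, -0.384257)
  k2: at (x, y) = (1.090914, -0.853412), (dx/dtau, dy/dtau) = (0.735494, 0.946033); Gamma_xxx = 0.000000, Gamma_xxy = 0.000000, Gamma_xyy = -1.670457, Gamma_yxx = 0.000000, Gamma_yxy = 0.299319, Gamma_yyy = 0.000000; k2 = (0.735494, 0.946033, 1.495022, -0.416534)
  k3: at (x, y) = (1.094767, -0.854372), (dx/dtau, dy/dtau) = (0.733194, 0.944419); Gamma_xxx = 0.000000, Gamma_xxy = 0.000000, Gamma_xyy = -1.672383, Gamma_yxx = 0.000000, Gamma_yxy = 0.298975, Gamma_yyy = 0.000000; k3 = (0.733194, 0.944419, 1.491643, -0.414045)
  k4: at (x, y) = (1.131311, -0.807232), (dx/dtau, dy/dtau) = (0.807607, 0.923841); Gamma_xxx = 0.000000, Gamma_xxy = 0.000000, Gamma_xyy = -1.690656, Gamma_yxx = 0.000000, Gamma_yxy = 0.295743, Gamma_yyy = 0.000000; k4 = (0.807607, 0.923841, 1.442944, -0.441308)
  Y <- Y + (h/6)(k1 + 2k2 + 2k3 + k4): x = 1.1314, y = -0.8072, dx/dtau = 0.8077, dy/dtau = 0.9238
step 3:
  k1: at (x, y) = (1.131383, -0.807174), (dx/dtau, dy/dtau) = (0.807731, 0.923800); Gamma_xxx = 0.000000, Gamma_xxy = 0.000000, Gamma_xyy = -1.690691, Gamma_yxx = 0.000000, Gamma_yxy = 0.295737, Gamma_yyy = 0.000000; k1 = (0.807731, 0.923800, 1.442847, -0.441347)
  k2: at (x, y) = (1.171769, -0.760984), (dx/dtau, dy/dtau) = (0.879874, 0.901733); Gamma_xxx = 0.000000, Gamma_xxy = 0.000000, Gamma_xyy = -1.710885, Gamma_yxx = 0.000000, Gamma_yxy = 0.292246, Gamma_yyy = 0.000000; k2 = (0.879874, 0.901733, 1.391157, -0.463743)
  k3: at (x, y) = (1.175376, -0.762088), (dx/dtau, dy/dtau) = (0.877289, 0.900613); Gamma_xxx = 0.000000, Gamma_xxy = 0.000000, Gamma_xyy = -1.712688, Gamma_yxx = 0.000000, Gamma_yxy = 0.291939, Gamma_yyy = 0.000000; k3 = (0.877289, 0.900613, 1.389167, -0.461320)
  k4: at (x, y) = (1.219111, -0.717113), (dx/dtau, dy/dtau) = (0.946648, 0.877668); Gamma_xxx = 0.000000, Gamma_xxy = 0.000000, Gamma_xyy = -1.734556, Gamma_yxx = 0.000000, Gamma_yxy = 0.288258, Gamma_yyy = 0.000000; k4 = (0.946648, 0.877668, 1.336130, -0.478994)
  Y <- Y + (h/6)(k1 + 2k2 + 2k3 + k4): x = 1.2192, y = -0.7171, dx/dtau = 0.9467, dy/dtau = 0.8776
step 4:
  k1: at (x, y) = (1.219194, -0.717072), (dx/dtau, dy/dtau) = (0.946725, 0.877626); Gamma_xxx = 0.000000, Gamma_xxy = 0.000000, Gamma_xyy = -1.734597, Gamma_yxx = 0.000000, Gamma_yxy = 0.288251, Gamma_yyy = 0.000000; k1 = (0.946725, 0.877626, 1.336033, -0.478999)
  k2: at (x, y) = (1.266530, -0.673190), (dx/dtau, dy/dtau) = (1.013527, 0.853676); Gamma_xxx = 0.000000, Gamma_xxy = 0.000000, Gamma_xyy = -1.758265, Gamma_yxx = 0.000000, Gamma_yxy = 0.284371, Gamma_yyy = 0.000000; k2 = (1.013527, 0.853676, 1.281357, -0.492089)
  k3: at (x, y) = (1.269871, -0.674388), (dx/dtau, dy/dtau) = (1.010793, 0.853021); Gamma_xxx = 0.000000, Gamma_xxy = 0.000000, Gamma_xyy = -1.759935, Gamma_yxx = 0.000000, Gamma_yxy = 0.284101, Gamma_yyy = 0.000000; k3 = (1.010793, 0.853021, 1.280608, -0.489920)
  k4: at (x, y) = (1.320274, -0.631769), (dx/dtau, dy/dtau) = (1.074786, 0.828634); Gamma_xxx = 0.000000, Gamma_xxy = 0.000000, Gamma_xyy = -1.785137, Gamma_yxx = 0.000000, Gamma_yxy = 0.280091, Gamma_yyy = 0.000000; k4 = (1.074786, 0.828634, 1.225735, -0.498899)
  Y <- Y + (h/6)(k1 + 2k2 + 2k3 + k4): x = 1.3204, y = -0.6317, dx/dtau = 1.0748, dy/dtau = 0.8286


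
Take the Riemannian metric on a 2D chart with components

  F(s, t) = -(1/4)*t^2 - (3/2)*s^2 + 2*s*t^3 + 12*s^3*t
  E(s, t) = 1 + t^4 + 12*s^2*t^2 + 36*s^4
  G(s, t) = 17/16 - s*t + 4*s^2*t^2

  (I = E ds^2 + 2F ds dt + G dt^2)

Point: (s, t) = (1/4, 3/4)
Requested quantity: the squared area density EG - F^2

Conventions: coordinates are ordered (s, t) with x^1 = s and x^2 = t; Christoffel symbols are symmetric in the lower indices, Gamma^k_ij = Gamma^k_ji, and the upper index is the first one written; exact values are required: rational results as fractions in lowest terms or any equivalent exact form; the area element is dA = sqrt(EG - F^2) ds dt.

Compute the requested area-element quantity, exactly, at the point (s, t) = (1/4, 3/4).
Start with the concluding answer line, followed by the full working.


Answer: EG - F^2 = 485/256

E = 481/256, F = 15/128, G = 65/64; EG - F^2 = 485/256


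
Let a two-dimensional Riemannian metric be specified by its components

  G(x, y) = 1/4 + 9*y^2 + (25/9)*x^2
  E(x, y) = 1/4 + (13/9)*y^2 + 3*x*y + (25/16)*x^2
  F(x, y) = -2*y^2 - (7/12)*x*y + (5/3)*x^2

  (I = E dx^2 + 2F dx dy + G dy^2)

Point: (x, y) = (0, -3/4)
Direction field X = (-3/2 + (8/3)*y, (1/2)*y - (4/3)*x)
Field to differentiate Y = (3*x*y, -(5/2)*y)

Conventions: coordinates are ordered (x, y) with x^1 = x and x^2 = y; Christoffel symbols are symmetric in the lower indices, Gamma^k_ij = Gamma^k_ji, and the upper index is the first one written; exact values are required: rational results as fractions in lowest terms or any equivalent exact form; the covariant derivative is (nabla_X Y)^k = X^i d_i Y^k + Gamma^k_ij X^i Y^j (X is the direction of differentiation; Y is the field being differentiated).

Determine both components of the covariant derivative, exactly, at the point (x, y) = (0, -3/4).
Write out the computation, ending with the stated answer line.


E = 17/16, F = -9/8, G = 85/16 at the point
E_x = -9/4, E_y = -13/6, F_x = 7/16, F_y = 3, G_x = 0, G_y = -27/2
EG - F^2 = 1121/256;  g^inv = (256/1121) * [[85/16, 9/8], [9/8, 17/16]]
first-kind symbols [ij,l] = (1/2)(d_i g_jl + d_j g_il - d_l g_ij): [xx,x] = E_x/2 = -9/8, [xx,y] = F_x - E_y/2 = 73/48, [xy,x] = E_y/2 = -13/12, [xy,y] = G_x/2 = 0, [yy,x] = F_y - G_x/2 = 3, [yy,y] = G_y/2 = -27/4
Gamma^x_ij = (G*[ij,x] - F*[ij,y])/(EG - F^2), Gamma^y_ij = (E*[ij,y] - F*[ij,x])/(EG - F^2)
Gamma_xxx = -1092/1121, Gamma_xxy = -4420/3363, Gamma_xyy = 2136/1121, Gamma_yxx = 269/3363, Gamma_yxy = -312/1121, Gamma_yyy = -972/1121
X = (-7/2, -3/8), Y = (0, 15/8) at the point

Answer: (nabla_X Y)^x = 67979/4484, (nabla_X Y)^y = 30255/8968


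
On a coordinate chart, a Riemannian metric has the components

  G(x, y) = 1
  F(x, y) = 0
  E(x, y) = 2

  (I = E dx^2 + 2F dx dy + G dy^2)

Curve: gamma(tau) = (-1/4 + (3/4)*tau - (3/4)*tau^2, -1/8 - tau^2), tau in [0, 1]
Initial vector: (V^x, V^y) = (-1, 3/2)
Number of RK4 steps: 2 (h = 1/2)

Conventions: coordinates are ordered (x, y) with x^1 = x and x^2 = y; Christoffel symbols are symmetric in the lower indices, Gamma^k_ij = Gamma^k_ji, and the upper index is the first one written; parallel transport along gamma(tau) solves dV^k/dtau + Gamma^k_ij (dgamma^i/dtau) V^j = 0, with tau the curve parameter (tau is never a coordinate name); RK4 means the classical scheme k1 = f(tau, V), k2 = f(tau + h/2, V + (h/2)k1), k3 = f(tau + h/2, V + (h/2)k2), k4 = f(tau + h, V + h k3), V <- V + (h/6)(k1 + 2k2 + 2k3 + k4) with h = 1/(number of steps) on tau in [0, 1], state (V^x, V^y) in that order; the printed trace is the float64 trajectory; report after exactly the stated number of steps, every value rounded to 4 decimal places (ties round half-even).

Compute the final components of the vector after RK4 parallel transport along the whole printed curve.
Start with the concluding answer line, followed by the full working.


Answer: V^x = -1.0000, V^y = 1.5000

gamma'(tau) = (3/4 - (3/2)*tau, -2*tau); f(tau, V)^k = -Gamma^k_ij(gamma(tau)) gamma'^i(tau) V^j; h = 1/2; intermediate values shown to 6 dp
curve data and Christoffel symbols at the stage parameters:
  tau = 0.000000: gamma = (-0.250000, -0.125000), gamma' = (0.750000, 0.000000); Gamma_xxx = 0.000000, Gamma_xxy = 0.000000, Gamma_xyy = 0.000000, Gamma_yxx = 0.000000, Gamma_yxy = 0.000000, Gamma_yyy = 0.000000
  tau = 0.250000: gamma = (-0.109375, -0.187500), gamma' = (0.375000, -0.500000); Gamma_xxx = 0.000000, Gamma_xxy = 0.000000, Gamma_xyy = 0.000000, Gamma_yxx = 0.000000, Gamma_yxy = 0.000000, Gamma_yyy = 0.000000
  tau = 0.500000: gamma = (-0.062500, -0.375000), gamma' = (0.000000, -1.000000); Gamma_xxx = 0.000000, Gamma_xxy = 0.000000, Gamma_xyy = 0.000000, Gamma_yxx = 0.000000, Gamma_yxy = 0.000000, Gamma_yyy = 0.000000
  tau = 0.750000: gamma = (-0.109375, -0.687500), gamma' = (-0.375000, -1.500000); Gamma_xxx = 0.000000, Gamma_xxy = 0.000000, Gamma_xyy = 0.000000, Gamma_yxx = 0.000000, Gamma_yxy = 0.000000, Gamma_yyy = 0.000000
  tau = 1.000000: gamma = (-0.250000, -1.125000), gamma' = (-0.750000, -2.000000); Gamma_xxx = 0.000000, Gamma_xxy = 0.000000, Gamma_xyy = 0.000000, Gamma_yxx = 0.000000, Gamma_yxy = 0.000000, Gamma_yyy = 0.000000
step 0: V^x = -1.0000, V^y = 1.5000
step 1: k1 = (0.000000, 0.000000), k2 = (0.000000, 0.000000), k3 = (0.000000, 0.000000), k4 = (0.000000, 0.000000); V <- V + (h/6)(k1 + 2k2 + 2k3 + k4): V^x = -1.0000, V^y = 1.5000
step 2: k1 = (0.000000, 0.000000), k2 = (0.000000, 0.000000), k3 = (0.000000, 0.000000), k4 = (0.000000, 0.000000); V <- V + (h/6)(k1 + 2k2 + 2k3 + k4): V^x = -1.0000, V^y = 1.5000


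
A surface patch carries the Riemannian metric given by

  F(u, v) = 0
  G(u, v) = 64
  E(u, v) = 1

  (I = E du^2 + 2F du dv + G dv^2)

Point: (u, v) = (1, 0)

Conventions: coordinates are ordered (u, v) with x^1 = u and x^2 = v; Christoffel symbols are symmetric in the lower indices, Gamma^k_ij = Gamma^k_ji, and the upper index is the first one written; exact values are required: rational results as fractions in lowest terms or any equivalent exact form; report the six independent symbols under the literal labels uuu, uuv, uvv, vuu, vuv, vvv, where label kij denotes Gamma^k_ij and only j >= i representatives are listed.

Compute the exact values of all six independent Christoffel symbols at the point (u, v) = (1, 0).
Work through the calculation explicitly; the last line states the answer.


E = 1, F = 0, G = 64 at the point
E_u = 0, E_v = 0, F_u = 0, F_v = 0, G_u = 0, G_v = 0
EG - F^2 = 64;  g^inv = (1/64) * [[64, 0], [0, 1]]
first-kind symbols [ij,l] = (1/2)(d_i g_jl + d_j g_il - d_l g_ij): [uu,u] = E_u/2 = 0, [uu,v] = F_u - E_v/2 = 0, [uv,u] = E_v/2 = 0, [uv,v] = G_u/2 = 0, [vv,u] = F_v - G_u/2 = 0, [vv,v] = G_v/2 = 0
Gamma^u_ij = (G*[ij,u] - F*[ij,v])/(EG - F^2), Gamma^v_ij = (E*[ij,v] - F*[ij,u])/(EG - F^2)

Answer: Gamma_uuu = 0, Gamma_uuv = 0, Gamma_uvv = 0, Gamma_vuu = 0, Gamma_vuv = 0, Gamma_vvv = 0


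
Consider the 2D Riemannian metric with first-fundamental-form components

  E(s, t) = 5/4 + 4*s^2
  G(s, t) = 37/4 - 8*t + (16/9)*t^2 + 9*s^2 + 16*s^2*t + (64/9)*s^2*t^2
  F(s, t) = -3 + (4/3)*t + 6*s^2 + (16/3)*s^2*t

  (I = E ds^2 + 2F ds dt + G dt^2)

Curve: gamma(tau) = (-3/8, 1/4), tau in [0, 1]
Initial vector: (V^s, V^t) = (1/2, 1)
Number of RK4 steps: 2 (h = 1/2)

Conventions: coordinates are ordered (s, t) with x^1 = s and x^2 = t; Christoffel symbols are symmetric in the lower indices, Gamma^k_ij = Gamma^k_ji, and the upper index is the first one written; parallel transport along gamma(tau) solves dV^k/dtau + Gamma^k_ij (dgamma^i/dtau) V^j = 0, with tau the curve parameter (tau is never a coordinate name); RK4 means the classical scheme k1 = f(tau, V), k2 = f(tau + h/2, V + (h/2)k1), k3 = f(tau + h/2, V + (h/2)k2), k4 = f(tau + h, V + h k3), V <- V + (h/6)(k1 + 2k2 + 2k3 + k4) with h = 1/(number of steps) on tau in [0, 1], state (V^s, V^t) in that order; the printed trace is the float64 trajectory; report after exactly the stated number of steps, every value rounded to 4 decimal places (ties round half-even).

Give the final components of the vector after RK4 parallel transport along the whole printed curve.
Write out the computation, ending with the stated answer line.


gamma'(tau) = (0, 0); f(tau, V)^k = -Gamma^k_ij(gamma(tau)) gamma'^i(tau) V^j; h = 1/2; intermediate values shown to 6 dp
curve data and Christoffel symbols at the stage parameters:
  tau = 0.000000: gamma = (-0.375000, 0.250000), gamma' = (0.000000, 0.000000); Gamma_sss = -1.622825, Gamma_sst = -0.585009, Gamma_stt = 4.423988, Gamma_tss = -0.881348, Gamma_tst = -0.648354, Gamma_ttt = 0.546331
  tau = 0.250000: gamma = (-0.375000, 0.250000), gamma' = (0.000000, 0.000000); Gamma_sss = -1.622825, Gamma_sst = -0.585009, Gamma_stt = 4.423988, Gamma_tss = -0.881348, Gamma_tst = -0.648354, Gamma_ttt = 0.546331
  tau = 0.500000: gamma = (-0.375000, 0.250000), gamma' = (0.000000, 0.000000); Gamma_sss = -1.622825, Gamma_sst = -0.585009, Gamma_stt = 4.423988, Gamma_tss = -0.881348, Gamma_tst = -0.648354, Gamma_ttt = 0.546331
  tau = 0.750000: gamma = (-0.375000, 0.250000), gamma' = (0.000000, 0.000000); Gamma_sss = -1.622825, Gamma_sst = -0.585009, Gamma_stt = 4.423988, Gamma_tss = -0.881348, Gamma_tst = -0.648354, Gamma_ttt = 0.546331
  tau = 1.000000: gamma = (-0.375000, 0.250000), gamma' = (0.000000, 0.000000); Gamma_sss = -1.622825, Gamma_sst = -0.585009, Gamma_stt = 4.423988, Gamma_tss = -0.881348, Gamma_tst = -0.648354, Gamma_ttt = 0.546331
step 0: V^s = 0.5000, V^t = 1.0000
step 1: k1 = (0.000000, 0.000000), k2 = (0.000000, 0.000000), k3 = (0.000000, 0.000000), k4 = (0.000000, 0.000000); V <- V + (h/6)(k1 + 2k2 + 2k3 + k4): V^s = 0.5000, V^t = 1.0000
step 2: k1 = (0.000000, 0.000000), k2 = (0.000000, 0.000000), k3 = (0.000000, 0.000000), k4 = (0.000000, 0.000000); V <- V + (h/6)(k1 + 2k2 + 2k3 + k4): V^s = 0.5000, V^t = 1.0000

Answer: V^s = 0.5000, V^t = 1.0000


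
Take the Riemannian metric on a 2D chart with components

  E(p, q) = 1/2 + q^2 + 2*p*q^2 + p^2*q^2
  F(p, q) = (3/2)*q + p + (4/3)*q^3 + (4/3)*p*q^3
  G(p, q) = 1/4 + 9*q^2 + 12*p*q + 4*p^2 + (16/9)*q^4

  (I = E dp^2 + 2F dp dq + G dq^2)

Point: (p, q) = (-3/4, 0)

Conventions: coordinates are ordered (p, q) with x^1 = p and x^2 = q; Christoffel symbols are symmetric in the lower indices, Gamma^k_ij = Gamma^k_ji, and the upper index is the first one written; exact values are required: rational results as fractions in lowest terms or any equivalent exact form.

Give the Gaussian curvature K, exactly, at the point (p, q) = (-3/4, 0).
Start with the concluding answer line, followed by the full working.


Answer: K = 149/121

E = 1/2, F = -3/4, G = 5/2, EG - F^2 = 11/16 at the point
E_p = 0, E_q = 0, F_p = 1, F_q = 3/2, G_p = -6, G_q = -9
E_qq = 1/8, F_pq = 0, G_pp = 8
Evaluate Brioschi's two determinant matrices M1, M2 and divide by (EG - F^2)^2.
M1 = [[-E_qq/2 + F_pq - G_pp/2, E_p/2, F_p - E_q/2], [F_q - G_p/2, E, F], [G_q/2, F, G]] = [[-65/16, 0, 1], [9/2, 1/2, -3/4], [-9/2, -3/4, 5/2]]; det M1 = -1003/256
M2 = [[0, E_q/2, G_p/2], [E_q/2, E, F], [G_p/2, F, G]] = [[0, 0, -3], [0, 1/2, -3/4], [-3, -3/4, 5/2]]; det M2 = -9/2
det M1 - det M2 = 149/256; K = 149/256 / (11/16)^2 = 149/121


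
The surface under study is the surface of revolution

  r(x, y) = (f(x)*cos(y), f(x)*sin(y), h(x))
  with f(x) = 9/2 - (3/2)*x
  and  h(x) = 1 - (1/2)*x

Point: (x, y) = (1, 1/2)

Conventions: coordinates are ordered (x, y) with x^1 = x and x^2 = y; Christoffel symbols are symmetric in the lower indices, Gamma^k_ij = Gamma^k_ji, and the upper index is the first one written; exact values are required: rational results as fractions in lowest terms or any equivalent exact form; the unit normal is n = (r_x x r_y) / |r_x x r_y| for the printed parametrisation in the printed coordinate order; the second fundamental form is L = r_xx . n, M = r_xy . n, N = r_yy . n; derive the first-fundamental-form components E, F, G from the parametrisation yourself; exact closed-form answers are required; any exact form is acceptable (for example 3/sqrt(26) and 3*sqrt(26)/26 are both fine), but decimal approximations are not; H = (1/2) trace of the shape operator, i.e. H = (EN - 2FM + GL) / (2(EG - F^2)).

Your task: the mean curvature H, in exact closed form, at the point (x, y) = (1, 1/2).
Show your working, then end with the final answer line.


f = 3, f' = -3/2, f'' = 0, h' = -1/2, h'' = 0
E = 5/2, F = 0, G = 9; answer radicand W^2 = 5/2
unnormalised second-form numerators: l = 0, m = 0, n = -3/2; L = l/sqrt(5/2), and similarly M = m/sqrt(W^2), N = n/sqrt(W^2)
H = (E*n - 2*F*m + G*l) / (2*(EG - F^2)*sqrt(W^2)); E*n - 2*F*m + G*l = -15/4, EG - F^2 = 45/2, so H = (-1/12)/sqrt(5/2)

Answer: H = -sqrt(10)/60


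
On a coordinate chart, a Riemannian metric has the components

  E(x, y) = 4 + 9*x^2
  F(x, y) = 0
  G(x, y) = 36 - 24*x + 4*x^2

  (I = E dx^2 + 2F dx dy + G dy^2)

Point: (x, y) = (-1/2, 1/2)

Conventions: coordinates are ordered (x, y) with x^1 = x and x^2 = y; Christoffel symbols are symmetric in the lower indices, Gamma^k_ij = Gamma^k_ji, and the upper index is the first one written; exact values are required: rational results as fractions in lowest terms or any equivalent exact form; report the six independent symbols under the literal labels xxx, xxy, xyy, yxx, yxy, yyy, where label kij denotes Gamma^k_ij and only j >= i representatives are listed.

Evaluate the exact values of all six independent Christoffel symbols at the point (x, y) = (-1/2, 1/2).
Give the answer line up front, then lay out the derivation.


Answer: Gamma_xxx = -18/25, Gamma_xxy = 0, Gamma_xyy = 56/25, Gamma_yxx = 0, Gamma_yxy = -2/7, Gamma_yyy = 0

E = 25/4, F = 0, G = 49 at the point
E_x = -9, E_y = 0, F_x = 0, F_y = 0, G_x = -28, G_y = 0
EG - F^2 = 1225/4;  g^inv = (4/1225) * [[49, 0], [0, 25/4]]
first-kind symbols [ij,l] = (1/2)(d_i g_jl + d_j g_il - d_l g_ij): [xx,x] = E_x/2 = -9/2, [xx,y] = F_x - E_y/2 = 0, [xy,x] = E_y/2 = 0, [xy,y] = G_x/2 = -14, [yy,x] = F_y - G_x/2 = 14, [yy,y] = G_y/2 = 0
Gamma^x_ij = (G*[ij,x] - F*[ij,y])/(EG - F^2), Gamma^y_ij = (E*[ij,y] - F*[ij,x])/(EG - F^2)


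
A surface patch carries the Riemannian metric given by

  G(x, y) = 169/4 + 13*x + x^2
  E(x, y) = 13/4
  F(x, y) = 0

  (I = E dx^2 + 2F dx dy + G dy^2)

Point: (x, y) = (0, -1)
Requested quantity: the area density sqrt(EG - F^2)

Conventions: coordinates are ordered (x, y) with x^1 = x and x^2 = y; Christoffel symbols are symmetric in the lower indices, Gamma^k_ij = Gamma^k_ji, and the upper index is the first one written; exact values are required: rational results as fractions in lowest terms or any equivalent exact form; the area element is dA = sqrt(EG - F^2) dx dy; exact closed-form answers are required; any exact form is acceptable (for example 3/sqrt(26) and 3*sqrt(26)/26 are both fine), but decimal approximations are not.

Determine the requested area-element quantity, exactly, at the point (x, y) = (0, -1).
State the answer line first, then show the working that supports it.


Answer: sqrt(EG - F^2) = 13*sqrt(13)/4

E = 13/4, F = 0, G = 169/4; EG - F^2 = 2197/16


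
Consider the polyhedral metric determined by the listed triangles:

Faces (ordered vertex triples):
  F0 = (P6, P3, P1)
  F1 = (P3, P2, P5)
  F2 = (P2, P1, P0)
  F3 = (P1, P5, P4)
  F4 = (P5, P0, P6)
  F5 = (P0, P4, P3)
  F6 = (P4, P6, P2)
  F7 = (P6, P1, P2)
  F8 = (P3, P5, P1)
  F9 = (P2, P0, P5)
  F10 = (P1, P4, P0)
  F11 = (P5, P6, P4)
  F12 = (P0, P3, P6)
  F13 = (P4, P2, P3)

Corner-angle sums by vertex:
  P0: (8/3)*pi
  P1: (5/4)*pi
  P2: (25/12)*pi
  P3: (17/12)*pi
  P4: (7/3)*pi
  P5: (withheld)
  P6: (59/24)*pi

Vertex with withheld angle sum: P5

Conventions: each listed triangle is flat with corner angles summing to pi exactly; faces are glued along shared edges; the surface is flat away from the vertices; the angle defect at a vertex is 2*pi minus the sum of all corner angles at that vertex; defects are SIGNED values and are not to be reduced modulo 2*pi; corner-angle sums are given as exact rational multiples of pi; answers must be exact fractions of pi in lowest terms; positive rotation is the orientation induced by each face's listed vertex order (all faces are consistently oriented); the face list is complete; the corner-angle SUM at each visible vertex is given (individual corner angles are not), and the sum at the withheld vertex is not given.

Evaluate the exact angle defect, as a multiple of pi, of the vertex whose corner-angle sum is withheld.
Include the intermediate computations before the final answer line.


V = 7, E = 21, F = 14; chi = V - E + F = 0
Gauss-Bonnet: total defect = 2*pi*chi = 0; visible defects sum to (-5/24)*pi

Answer: defect(P5) = (5/24)*pi


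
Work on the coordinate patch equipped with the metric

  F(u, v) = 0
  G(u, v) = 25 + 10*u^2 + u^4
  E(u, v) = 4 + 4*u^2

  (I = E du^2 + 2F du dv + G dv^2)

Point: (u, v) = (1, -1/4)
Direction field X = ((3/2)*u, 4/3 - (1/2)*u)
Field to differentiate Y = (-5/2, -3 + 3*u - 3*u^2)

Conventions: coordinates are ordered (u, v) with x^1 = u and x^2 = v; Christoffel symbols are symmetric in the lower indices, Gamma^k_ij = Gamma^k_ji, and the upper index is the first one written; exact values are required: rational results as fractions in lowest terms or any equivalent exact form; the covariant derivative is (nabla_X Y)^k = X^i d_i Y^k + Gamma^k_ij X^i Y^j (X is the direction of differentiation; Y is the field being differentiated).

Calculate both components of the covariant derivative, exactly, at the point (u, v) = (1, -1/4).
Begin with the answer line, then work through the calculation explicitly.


Answer: (nabla_X Y)^u = 15/8, (nabla_X Y)^v = -241/36

E = 8, F = 0, G = 36 at the point
E_u = 8, E_v = 0, F_u = 0, F_v = 0, G_u = 24, G_v = 0
EG - F^2 = 288;  g^inv = (1/288) * [[36, 0], [0, 8]]
first-kind symbols [ij,l] = (1/2)(d_i g_jl + d_j g_il - d_l g_ij): [uu,u] = E_u/2 = 4, [uu,v] = F_u - E_v/2 = 0, [uv,u] = E_v/2 = 0, [uv,v] = G_u/2 = 12, [vv,u] = F_v - G_u/2 = -12, [vv,v] = G_v/2 = 0
Gamma^u_ij = (G*[ij,u] - F*[ij,v])/(EG - F^2), Gamma^v_ij = (E*[ij,v] - F*[ij,u])/(EG - F^2)
Gamma_uuu = 1/2, Gamma_uuv = 0, Gamma_uvv = -3/2, Gamma_vuu = 0, Gamma_vuv = 1/3, Gamma_vvv = 0
X = (3/2, 5/6), Y = (-5/2, -3) at the point


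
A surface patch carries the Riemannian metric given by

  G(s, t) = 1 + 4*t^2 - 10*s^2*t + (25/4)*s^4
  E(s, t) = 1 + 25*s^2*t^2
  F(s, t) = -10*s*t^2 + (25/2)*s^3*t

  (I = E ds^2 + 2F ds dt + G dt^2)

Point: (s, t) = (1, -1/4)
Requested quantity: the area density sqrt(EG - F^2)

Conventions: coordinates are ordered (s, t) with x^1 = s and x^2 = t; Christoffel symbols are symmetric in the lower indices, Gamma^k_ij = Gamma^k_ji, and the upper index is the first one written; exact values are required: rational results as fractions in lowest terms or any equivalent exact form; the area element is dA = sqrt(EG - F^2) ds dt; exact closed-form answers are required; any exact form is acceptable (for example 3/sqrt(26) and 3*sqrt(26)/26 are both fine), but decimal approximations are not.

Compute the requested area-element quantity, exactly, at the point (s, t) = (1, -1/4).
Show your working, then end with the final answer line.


E = 41/16, F = -15/4, G = 10; EG - F^2 = 185/16

Answer: sqrt(EG - F^2) = sqrt(185)/4


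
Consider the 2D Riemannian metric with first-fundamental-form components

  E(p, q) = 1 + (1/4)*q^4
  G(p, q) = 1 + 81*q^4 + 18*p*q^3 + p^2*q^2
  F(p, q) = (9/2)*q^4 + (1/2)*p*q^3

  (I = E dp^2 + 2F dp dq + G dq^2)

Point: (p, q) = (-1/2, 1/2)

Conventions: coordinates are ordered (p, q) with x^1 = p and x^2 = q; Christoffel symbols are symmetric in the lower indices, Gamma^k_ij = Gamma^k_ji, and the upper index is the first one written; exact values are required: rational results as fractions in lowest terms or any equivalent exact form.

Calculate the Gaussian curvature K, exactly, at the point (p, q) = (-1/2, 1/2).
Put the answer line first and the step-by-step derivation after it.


Answer: K = -1024/103041

E = 65/64, F = 1/4, G = 5, EG - F^2 = 321/64 at the point
E_p = 0, E_q = 1/8, F_p = 1/16, F_q = 33/16, G_p = 2, G_q = 34
E_qq = 3/4, F_pq = 3/8, G_pp = 1/2
Using the Brioschi determinant formula for K from the metric derivatives:
M1 = [[-E_qq/2 + F_pq - G_pp/2, E_p/2, F_p - E_q/2], [F_q - G_p/2, E, F], [G_q/2, F, G]] = [[-1/4, 0, 0], [17/16, 65/64, 1/4], [17, 1/4, 5]]; det M1 = -321/256
M2 = [[0, E_q/2, G_p/2], [E_q/2, E, F], [G_p/2, F, G]] = [[0, 1/16, 1], [1/16, 65/64, 1/4], [1, 1/4, 5]]; det M2 = -257/256
det M1 - det M2 = -1/4; K = -1/4 / (321/64)^2 = -1024/103041


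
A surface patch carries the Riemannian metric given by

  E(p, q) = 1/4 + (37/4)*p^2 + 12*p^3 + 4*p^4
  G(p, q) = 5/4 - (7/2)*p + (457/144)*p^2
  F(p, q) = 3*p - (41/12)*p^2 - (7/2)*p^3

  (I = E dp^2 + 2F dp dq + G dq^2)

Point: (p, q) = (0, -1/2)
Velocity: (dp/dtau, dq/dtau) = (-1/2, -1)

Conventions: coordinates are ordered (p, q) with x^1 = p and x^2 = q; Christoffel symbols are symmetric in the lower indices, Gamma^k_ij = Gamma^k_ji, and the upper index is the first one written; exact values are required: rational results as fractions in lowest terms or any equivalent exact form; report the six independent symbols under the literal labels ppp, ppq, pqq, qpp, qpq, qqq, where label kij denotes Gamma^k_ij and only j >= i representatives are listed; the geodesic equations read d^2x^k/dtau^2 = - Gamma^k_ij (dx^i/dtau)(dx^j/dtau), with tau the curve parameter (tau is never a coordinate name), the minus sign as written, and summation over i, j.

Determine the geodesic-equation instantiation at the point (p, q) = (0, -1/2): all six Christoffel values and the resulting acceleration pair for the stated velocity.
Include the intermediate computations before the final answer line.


E = 1/4, F = 0, G = 5/4 at the point
E_p = 0, E_q = 0, F_p = 3, F_q = 0, G_p = -7/2, G_q = 0
EG - F^2 = 5/16;  g^inv = (16/5) * [[5/4, 0], [0, 1/4]]
first-kind symbols [ij,l] = (1/2)(d_i g_jl + d_j g_il - d_l g_ij): [pp,p] = E_p/2 = 0, [pp,q] = F_p - E_q/2 = 3, [pq,p] = E_q/2 = 0, [pq,q] = G_p/2 = -7/4, [qq,p] = F_q - G_p/2 = 7/4, [qq,q] = G_q/2 = 0
Gamma^p_ij = (G*[ij,p] - F*[ij,q])/(EG - F^2), Gamma^q_ij = (E*[ij,q] - F*[ij,p])/(EG - F^2)
Gamma_ppp = 0, Gamma_ppq = 0, Gamma_pqq = 7, Gamma_qpp = 12/5, Gamma_qpq = -7/5, Gamma_qqq = 0
d^2p/dtau^2 = -(Gamma_ppp*(-1/2)^2 + 2*Gamma_ppq*(-1/2)*(-1) + Gamma_pqq*(-1)^2) = -7
d^2q/dtau^2 = -(Gamma_qpp*(-1/2)^2 + 2*Gamma_qpq*(-1/2)*(-1) + Gamma_qqq*(-1)^2) = 4/5

Answer: Gamma_ppp = 0, Gamma_ppq = 0, Gamma_pqq = 7, Gamma_qpp = 12/5, Gamma_qpq = -7/5, Gamma_qqq = 0; accelerations (d^2p/dtau^2, d^2q/dtau^2) = (-7, 4/5)
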